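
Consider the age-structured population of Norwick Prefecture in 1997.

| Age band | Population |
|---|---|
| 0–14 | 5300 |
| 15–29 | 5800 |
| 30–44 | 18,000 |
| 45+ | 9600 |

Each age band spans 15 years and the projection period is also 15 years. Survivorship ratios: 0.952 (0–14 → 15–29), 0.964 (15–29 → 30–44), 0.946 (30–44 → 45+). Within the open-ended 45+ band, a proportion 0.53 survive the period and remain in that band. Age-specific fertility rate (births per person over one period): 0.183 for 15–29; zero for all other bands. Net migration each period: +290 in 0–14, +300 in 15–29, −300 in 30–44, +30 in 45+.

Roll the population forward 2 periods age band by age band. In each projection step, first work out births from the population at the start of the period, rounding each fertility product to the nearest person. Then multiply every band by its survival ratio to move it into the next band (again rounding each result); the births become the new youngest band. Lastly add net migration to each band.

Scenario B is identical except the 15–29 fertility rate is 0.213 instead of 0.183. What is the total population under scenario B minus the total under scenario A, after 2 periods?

327

[period 1]
Births: 5800 × 0.183 = 1061
15–29: 5300 × 0.952 = 5046
30–44: 5800 × 0.964 = 5591
45+: 18000 × 0.946 + 9600 × 0.53 = 17028 + 5088 = 22116
Net migration: 0–14 + 290 → 1351; 15–29 + 300 → 5346; 30–44 − 300 → 5291; 45+ + 30 → 22146
Population now: 0–14=1351, 15–29=5346, 30–44=5291, 45+=22146
[period 2]
Births: 5346 × 0.183 = 978
15–29: 1351 × 0.952 = 1286
30–44: 5346 × 0.964 = 5154
45+: 5291 × 0.946 + 22146 × 0.53 = 5005 + 11737 = 16742
Net migration: 0–14 + 290 → 1268; 15–29 + 300 → 1586; 30–44 − 300 → 4854; 45+ + 30 → 16772
Population now: 0–14=1268, 15–29=1586, 30–44=4854, 45+=16772
Scenario A total after 2 periods: 24480
Scenario B projection —
[period 1]
Births: 5800 × 0.213 = 1235
15–29: 5300 × 0.952 = 5046
30–44: 5800 × 0.964 = 5591
45+: 18000 × 0.946 + 9600 × 0.53 = 17028 + 5088 = 22116
Net migration: 0–14 + 290 → 1525; 15–29 + 300 → 5346; 30–44 − 300 → 5291; 45+ + 30 → 22146
Population now: 0–14=1525, 15–29=5346, 30–44=5291, 45+=22146
[period 2]
Births: 5346 × 0.213 = 1139
15–29: 1525 × 0.952 = 1452
30–44: 5346 × 0.964 = 5154
45+: 5291 × 0.946 + 22146 × 0.53 = 5005 + 11737 = 16742
Net migration: 0–14 + 290 → 1429; 15–29 + 300 → 1752; 30–44 − 300 → 4854; 45+ + 30 → 16772
Population now: 0–14=1429, 15–29=1752, 30–44=4854, 45+=16772
Scenario B total after 2 periods: 24807
Difference B − A = 24807 − 24480 = 327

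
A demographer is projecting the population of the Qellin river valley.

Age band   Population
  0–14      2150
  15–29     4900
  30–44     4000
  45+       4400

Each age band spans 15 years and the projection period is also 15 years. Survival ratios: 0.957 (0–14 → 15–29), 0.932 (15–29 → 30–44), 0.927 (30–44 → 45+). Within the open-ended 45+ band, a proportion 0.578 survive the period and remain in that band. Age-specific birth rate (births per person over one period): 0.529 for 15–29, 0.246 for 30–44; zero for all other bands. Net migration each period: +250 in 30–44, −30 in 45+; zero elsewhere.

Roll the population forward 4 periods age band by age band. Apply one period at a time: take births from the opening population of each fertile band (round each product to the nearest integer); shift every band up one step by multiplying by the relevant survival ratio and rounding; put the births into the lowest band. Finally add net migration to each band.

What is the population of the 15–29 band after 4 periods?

2242

(Bands numbered youngest = 1 to oldest = 4.)
Period 1.
Births: 4900 * 0.529 = 2592, 4000 * 0.246 = 984 — total 3576
Band 2: 2150 * 0.957 = 2058
Band 3: 4900 * 0.932 = 4567
Band 4: 4000 * 0.927 + 4400 * 0.578 = 3708 + 2543 = 6251
Net migration: Band 3 + 250 → 4817; Band 4 − 30 → 6221
End of period: [3576, 2058, 4817, 6221]
Period 2.
Births: 2058 * 0.529 = 1089, 4817 * 0.246 = 1185 — total 2274
Band 2: 3576 * 0.957 = 3422
Band 3: 2058 * 0.932 = 1918
Band 4: 4817 * 0.927 + 6221 * 0.578 = 4465 + 3596 = 8061
Net migration: Band 3 + 250 → 2168; Band 4 − 30 → 8031
End of period: [2274, 3422, 2168, 8031]
Period 3.
Births: 3422 * 0.529 = 1810, 2168 * 0.246 = 533 — total 2343
Band 2: 2274 * 0.957 = 2176
Band 3: 3422 * 0.932 = 3189
Band 4: 2168 * 0.927 + 8031 * 0.578 = 2010 + 4642 = 6652
Net migration: Band 3 + 250 → 3439; Band 4 − 30 → 6622
End of period: [2343, 2176, 3439, 6622]
Period 4.
Births: 2176 * 0.529 = 1151, 3439 * 0.246 = 846 — total 1997
Band 2: 2343 * 0.957 = 2242
Band 3: 2176 * 0.932 = 2028
Band 4: 3439 * 0.927 + 6622 * 0.578 = 3188 + 3828 = 7016
Net migration: Band 3 + 250 → 2278; Band 4 − 30 → 6986
End of period: [1997, 2242, 2278, 6986]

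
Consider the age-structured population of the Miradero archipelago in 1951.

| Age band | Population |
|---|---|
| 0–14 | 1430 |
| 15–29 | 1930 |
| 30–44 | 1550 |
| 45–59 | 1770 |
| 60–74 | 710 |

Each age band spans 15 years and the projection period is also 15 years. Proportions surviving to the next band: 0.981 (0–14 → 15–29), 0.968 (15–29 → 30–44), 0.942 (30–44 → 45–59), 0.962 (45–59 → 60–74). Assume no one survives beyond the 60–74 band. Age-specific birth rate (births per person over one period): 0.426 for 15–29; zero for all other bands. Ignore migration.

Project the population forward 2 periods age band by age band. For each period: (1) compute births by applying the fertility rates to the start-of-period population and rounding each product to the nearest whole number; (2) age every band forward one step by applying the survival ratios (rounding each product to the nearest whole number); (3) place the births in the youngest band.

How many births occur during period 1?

822

Period 1.
Births: 1930 × 0.426 = 822
15–29: 1430 × 0.981 = 1403
30–44: 1930 × 0.968 = 1868
45–59: 1550 × 0.942 = 1460
60–74: 1770 × 0.962 = 1703
Giving 822 / 1403 / 1868 / 1460 / 1703.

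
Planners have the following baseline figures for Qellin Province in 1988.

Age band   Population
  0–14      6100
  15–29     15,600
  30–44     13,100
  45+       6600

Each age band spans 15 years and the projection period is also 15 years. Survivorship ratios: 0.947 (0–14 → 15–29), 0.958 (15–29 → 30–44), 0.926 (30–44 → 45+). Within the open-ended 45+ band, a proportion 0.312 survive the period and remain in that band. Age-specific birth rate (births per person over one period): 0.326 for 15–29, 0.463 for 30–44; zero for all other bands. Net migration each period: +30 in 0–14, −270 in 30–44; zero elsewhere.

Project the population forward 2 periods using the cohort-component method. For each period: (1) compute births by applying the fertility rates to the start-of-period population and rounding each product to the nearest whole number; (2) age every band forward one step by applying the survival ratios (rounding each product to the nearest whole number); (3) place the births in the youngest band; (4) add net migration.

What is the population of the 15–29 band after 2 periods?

10588

Call the bands 1 to 4, youngest first.
Period 1.
Births: 15600 × 0.326 = 5086  |  13100 × 0.463 = 6065 ⇒ total 11151
Band 2: 6100 × 0.947 = 5777
Band 3: 15600 × 0.958 = 14945
Band 4: 13100 × 0.926 + 6600 × 0.312 = 12131 + 2059 = 14190
Net migration: Band 1 + 30 → 11181; Band 3 − 270 → 14675
Population now: 0–14=11181, 15–29=5777, 30–44=14675, 45+=14190
Period 2.
Births: 5777 × 0.326 = 1883  |  14675 × 0.463 = 6795 ⇒ total 8678
Band 2: 11181 × 0.947 = 10588
Band 3: 5777 × 0.958 = 5534
Band 4: 14675 × 0.926 + 14190 × 0.312 = 13589 + 4427 = 18016
Net migration: Band 1 + 30 → 8708; Band 3 − 270 → 5264
Population now: 0–14=8708, 15–29=10588, 30–44=5264, 45+=18016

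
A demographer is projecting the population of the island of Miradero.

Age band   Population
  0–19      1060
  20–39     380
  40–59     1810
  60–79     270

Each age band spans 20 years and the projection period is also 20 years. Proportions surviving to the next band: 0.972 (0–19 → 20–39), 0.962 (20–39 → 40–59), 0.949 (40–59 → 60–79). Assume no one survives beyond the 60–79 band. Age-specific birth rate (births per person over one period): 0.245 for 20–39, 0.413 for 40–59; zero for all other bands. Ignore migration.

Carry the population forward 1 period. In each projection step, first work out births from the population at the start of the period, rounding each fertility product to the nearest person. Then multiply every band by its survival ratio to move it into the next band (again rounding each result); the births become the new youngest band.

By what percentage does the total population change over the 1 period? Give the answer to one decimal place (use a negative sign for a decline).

Period 1:
Births: 380 × 0.245 = 93  |  1810 × 0.413 = 748 ⇒ total 841
20–39: 1060 × 0.972 = 1030
40–59: 380 × 0.962 = 366
60–79: 1810 × 0.949 = 1718
End of period: [841, 1030, 366, 1718]
Total: 3520 → 3955; change = 435; percentage change = 12.4%

12.4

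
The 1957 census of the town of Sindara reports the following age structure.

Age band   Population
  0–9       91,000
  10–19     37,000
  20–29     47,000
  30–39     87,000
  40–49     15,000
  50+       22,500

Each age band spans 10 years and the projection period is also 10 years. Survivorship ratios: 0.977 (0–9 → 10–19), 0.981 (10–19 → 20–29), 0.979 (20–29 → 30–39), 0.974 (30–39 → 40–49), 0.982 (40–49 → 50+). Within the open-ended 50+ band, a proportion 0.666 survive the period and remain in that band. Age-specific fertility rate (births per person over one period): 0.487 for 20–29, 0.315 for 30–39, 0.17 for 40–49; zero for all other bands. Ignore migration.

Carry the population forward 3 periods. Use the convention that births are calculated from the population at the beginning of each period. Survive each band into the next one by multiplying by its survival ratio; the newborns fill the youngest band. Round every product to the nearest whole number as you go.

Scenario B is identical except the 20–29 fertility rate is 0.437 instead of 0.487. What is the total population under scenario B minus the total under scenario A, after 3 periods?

[period 1]
Births: 47000 * 0.487 = 22889  |  87000 * 0.315 = 27405  |  15000 * 0.17 = 2550 → total 52844
10–19: 91000 * 0.977 = 88907
20–29: 37000 * 0.981 = 36297
30–39: 47000 * 0.979 = 46013
40–49: 87000 * 0.974 = 84738
50+: 15000 * 0.982 + 22500 * 0.666 = 14730 + 14985 = 29715
Giving 52844 / 88907 / 36297 / 46013 / 84738 / 29715.
[period 2]
Births: 36297 * 0.487 = 17677  |  46013 * 0.315 = 14494  |  84738 * 0.17 = 14405 → total 46576
10–19: 52844 * 0.977 = 51629
20–29: 88907 * 0.981 = 87218
30–39: 36297 * 0.979 = 35535
40–49: 46013 * 0.974 = 44817
50+: 84738 * 0.982 + 29715 * 0.666 = 83213 + 19790 = 103003
Giving 46576 / 51629 / 87218 / 35535 / 44817 / 103003.
[period 3]
Births: 87218 * 0.487 = 42475  |  35535 * 0.315 = 11194  |  44817 * 0.17 = 7619 → total 61288
10–19: 46576 * 0.977 = 45505
20–29: 51629 * 0.981 = 50648
30–39: 87218 * 0.979 = 85386
40–49: 35535 * 0.974 = 34611
50+: 44817 * 0.982 + 103003 * 0.666 = 44010 + 68600 = 112610
Giving 61288 / 45505 / 50648 / 85386 / 34611 / 112610.
Scenario A total after 3 periods: 390048
Scenario B projection —
[period 1]
Births: 47000 * 0.437 = 20539  |  87000 * 0.315 = 27405  |  15000 * 0.17 = 2550 → total 50494
10–19: 91000 * 0.977 = 88907
20–29: 37000 * 0.981 = 36297
30–39: 47000 * 0.979 = 46013
40–49: 87000 * 0.974 = 84738
50+: 15000 * 0.982 + 22500 * 0.666 = 14730 + 14985 = 29715
Giving 50494 / 88907 / 36297 / 46013 / 84738 / 29715.
[period 2]
Births: 36297 * 0.437 = 15862  |  46013 * 0.315 = 14494  |  84738 * 0.17 = 14405 → total 44761
10–19: 50494 * 0.977 = 49333
20–29: 88907 * 0.981 = 87218
30–39: 36297 * 0.979 = 35535
40–49: 46013 * 0.974 = 44817
50+: 84738 * 0.982 + 29715 * 0.666 = 83213 + 19790 = 103003
Giving 44761 / 49333 / 87218 / 35535 / 44817 / 103003.
[period 3]
Births: 87218 * 0.437 = 38114  |  35535 * 0.315 = 11194  |  44817 * 0.17 = 7619 → total 56927
10–19: 44761 * 0.977 = 43731
20–29: 49333 * 0.981 = 48396
30–39: 87218 * 0.979 = 85386
40–49: 35535 * 0.974 = 34611
50+: 44817 * 0.982 + 103003 * 0.666 = 44010 + 68600 = 112610
Giving 56927 / 43731 / 48396 / 85386 / 34611 / 112610.
Scenario B total after 3 periods: 381661
Difference B − A = 381661 − 390048 = -8387

-8387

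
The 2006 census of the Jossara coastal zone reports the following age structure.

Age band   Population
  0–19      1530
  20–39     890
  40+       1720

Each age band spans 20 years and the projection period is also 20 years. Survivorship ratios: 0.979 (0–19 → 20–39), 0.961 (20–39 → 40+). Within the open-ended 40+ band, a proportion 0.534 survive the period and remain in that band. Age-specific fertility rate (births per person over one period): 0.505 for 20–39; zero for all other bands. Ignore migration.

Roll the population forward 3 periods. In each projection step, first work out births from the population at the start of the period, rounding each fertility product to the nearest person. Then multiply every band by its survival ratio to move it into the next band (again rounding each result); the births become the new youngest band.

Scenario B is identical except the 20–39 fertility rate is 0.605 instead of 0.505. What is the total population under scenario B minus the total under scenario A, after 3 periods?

Period 1:
Births: 890 * 0.505 = 449
20–39: 1530 * 0.979 = 1498
40+: 890 * 0.961 + 1720 * 0.534 = 855 + 918 = 1773
End of period: [449, 1498, 1773]
Period 2:
Births: 1498 * 0.505 = 756
20–39: 449 * 0.979 = 440
40+: 1498 * 0.961 + 1773 * 0.534 = 1440 + 947 = 2387
End of period: [756, 440, 2387]
Period 3:
Births: 440 * 0.505 = 222
20–39: 756 * 0.979 = 740
40+: 440 * 0.961 + 2387 * 0.534 = 423 + 1275 = 1698
End of period: [222, 740, 1698]
Scenario A total after 3 periods: 2660
Scenario B projection —
Period 1:
Births: 890 * 0.605 = 538
20–39: 1530 * 0.979 = 1498
40+: 890 * 0.961 + 1720 * 0.534 = 855 + 918 = 1773
End of period: [538, 1498, 1773]
Period 2:
Births: 1498 * 0.605 = 906
20–39: 538 * 0.979 = 527
40+: 1498 * 0.961 + 1773 * 0.534 = 1440 + 947 = 2387
End of period: [906, 527, 2387]
Period 3:
Births: 527 * 0.605 = 319
20–39: 906 * 0.979 = 887
40+: 527 * 0.961 + 2387 * 0.534 = 506 + 1275 = 1781
End of period: [319, 887, 1781]
Scenario B total after 3 periods: 2987
Difference B − A = 2987 − 2660 = 327

327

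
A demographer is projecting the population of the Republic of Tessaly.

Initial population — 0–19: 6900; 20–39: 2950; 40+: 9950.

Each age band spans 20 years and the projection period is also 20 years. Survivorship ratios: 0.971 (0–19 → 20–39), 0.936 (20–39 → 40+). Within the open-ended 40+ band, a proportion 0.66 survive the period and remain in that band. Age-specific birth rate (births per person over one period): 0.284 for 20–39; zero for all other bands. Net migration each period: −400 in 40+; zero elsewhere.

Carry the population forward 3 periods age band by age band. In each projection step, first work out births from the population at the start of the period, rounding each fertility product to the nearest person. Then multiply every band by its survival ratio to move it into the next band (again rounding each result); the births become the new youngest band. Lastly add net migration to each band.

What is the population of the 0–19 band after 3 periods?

231

Period 1:
Births: 2950 × 0.284 = 838
20–39: 6900 × 0.971 = 6700
40+: 2950 × 0.936 + 9950 × 0.66 = 2761 + 6567 = 9328
Net migration: 40+ − 400 → 8928
End of period: [838, 6700, 8928]
Period 2:
Births: 6700 × 0.284 = 1903
20–39: 838 × 0.971 = 814
40+: 6700 × 0.936 + 8928 × 0.66 = 6271 + 5892 = 12163
Net migration: 40+ − 400 → 11763
End of period: [1903, 814, 11763]
Period 3:
Births: 814 × 0.284 = 231
20–39: 1903 × 0.971 = 1848
40+: 814 × 0.936 + 11763 × 0.66 = 762 + 7764 = 8526
Net migration: 40+ − 400 → 8126
End of period: [231, 1848, 8126]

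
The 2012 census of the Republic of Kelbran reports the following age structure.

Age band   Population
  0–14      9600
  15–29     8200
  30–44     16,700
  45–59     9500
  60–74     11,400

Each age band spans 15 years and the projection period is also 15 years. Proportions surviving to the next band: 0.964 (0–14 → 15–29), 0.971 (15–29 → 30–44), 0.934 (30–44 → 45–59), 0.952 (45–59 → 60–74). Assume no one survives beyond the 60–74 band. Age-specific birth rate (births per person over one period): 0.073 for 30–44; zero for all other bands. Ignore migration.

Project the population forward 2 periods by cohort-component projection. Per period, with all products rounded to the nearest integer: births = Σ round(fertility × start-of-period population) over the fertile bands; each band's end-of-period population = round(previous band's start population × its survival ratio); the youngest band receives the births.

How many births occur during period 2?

(Bands numbered youngest = 1 to oldest = 5.)
Period 1:
Births: 16700 × 0.073 = 1219
Band 2: 9600 × 0.964 = 9254
Band 3: 8200 × 0.971 = 7962
Band 4: 16700 × 0.934 = 15598
Band 5: 9500 × 0.952 = 9044
Population now: 0–14=1219, 15–29=9254, 30–44=7962, 45–59=15598, 60–74=9044
Period 2:
Births: 7962 × 0.073 = 581
Band 2: 1219 × 0.964 = 1175
Band 3: 9254 × 0.971 = 8986
Band 4: 7962 × 0.934 = 7437
Band 5: 15598 × 0.952 = 14849
Population now: 0–14=581, 15–29=1175, 30–44=8986, 45–59=7437, 60–74=14849

581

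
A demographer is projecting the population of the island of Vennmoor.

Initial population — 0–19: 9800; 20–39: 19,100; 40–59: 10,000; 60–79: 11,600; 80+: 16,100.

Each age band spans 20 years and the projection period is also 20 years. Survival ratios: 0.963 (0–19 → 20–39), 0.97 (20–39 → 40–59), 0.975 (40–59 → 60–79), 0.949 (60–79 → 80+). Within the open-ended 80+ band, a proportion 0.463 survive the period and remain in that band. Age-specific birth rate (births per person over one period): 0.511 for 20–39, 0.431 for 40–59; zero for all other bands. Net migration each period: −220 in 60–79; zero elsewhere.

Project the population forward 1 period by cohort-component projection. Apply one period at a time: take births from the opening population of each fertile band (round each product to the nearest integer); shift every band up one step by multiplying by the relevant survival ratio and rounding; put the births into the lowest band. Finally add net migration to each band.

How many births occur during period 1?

Let band 1 be 0–19 through band 5 = 80+.
— Period 1 —
Births: 19100 × 0.511 = 9760, 10000 × 0.431 = 4310 → 14070
Band 2: 9800 × 0.963 = 9437
Band 3: 19100 × 0.97 = 18527
Band 4: 10000 × 0.975 = 9750
Band 5: 11600 × 0.949 + 16100 × 0.463 = 11008 + 7454 = 18462
Net migration: Band 4 − 220 → 9530
End of period: [14070, 9437, 18527, 9530, 18462]

14070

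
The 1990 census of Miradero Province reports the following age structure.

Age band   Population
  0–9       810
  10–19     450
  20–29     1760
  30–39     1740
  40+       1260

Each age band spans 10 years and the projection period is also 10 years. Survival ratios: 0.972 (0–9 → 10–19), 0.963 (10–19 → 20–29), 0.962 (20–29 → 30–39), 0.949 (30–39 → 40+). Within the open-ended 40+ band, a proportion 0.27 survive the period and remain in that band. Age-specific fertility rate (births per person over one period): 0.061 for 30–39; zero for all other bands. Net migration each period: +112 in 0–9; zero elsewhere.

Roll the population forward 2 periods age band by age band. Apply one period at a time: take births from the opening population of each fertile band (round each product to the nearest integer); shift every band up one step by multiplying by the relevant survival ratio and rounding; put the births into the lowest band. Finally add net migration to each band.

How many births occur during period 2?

103

Let group 1 be 0–9 through group 5 = 40+.
After projecting period 1:
Births: 1740 * 0.061 = 106
Group 2: 810 * 0.972 = 787
Group 3: 450 * 0.963 = 433
Group 4: 1760 * 0.962 = 1693
Group 5: 1740 * 0.949 + 1260 * 0.27 = 1651 + 340 = 1991
Net migration: Group 1 + 112 → 218
→ [218, 787, 433, 1693, 1991]
After projecting period 2:
Births: 1693 * 0.061 = 103
Group 2: 218 * 0.972 = 212
Group 3: 787 * 0.963 = 758
Group 4: 433 * 0.962 = 417
Group 5: 1693 * 0.949 + 1991 * 0.27 = 1607 + 538 = 2145
Net migration: Group 1 + 112 → 215
→ [215, 212, 758, 417, 2145]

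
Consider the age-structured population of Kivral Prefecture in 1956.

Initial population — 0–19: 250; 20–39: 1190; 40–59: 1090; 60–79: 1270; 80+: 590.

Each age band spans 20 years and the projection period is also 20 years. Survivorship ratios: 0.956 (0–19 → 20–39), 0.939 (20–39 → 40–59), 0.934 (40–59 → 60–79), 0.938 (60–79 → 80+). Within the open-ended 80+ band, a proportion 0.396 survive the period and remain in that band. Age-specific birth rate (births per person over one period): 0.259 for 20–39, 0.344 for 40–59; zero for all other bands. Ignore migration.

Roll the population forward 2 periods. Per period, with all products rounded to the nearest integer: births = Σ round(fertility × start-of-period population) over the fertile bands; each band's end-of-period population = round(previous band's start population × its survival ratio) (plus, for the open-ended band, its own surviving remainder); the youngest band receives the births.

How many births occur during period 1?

683

Period 1:
Births: 1190 * 0.259 = 308, 1090 * 0.344 = 375 ⇒ total 683
20–39: 250 * 0.956 = 239
40–59: 1190 * 0.939 = 1117
60–79: 1090 * 0.934 = 1018
80+: 1270 * 0.938 + 590 * 0.396 = 1191 + 234 = 1425
End of period: [683, 239, 1117, 1018, 1425]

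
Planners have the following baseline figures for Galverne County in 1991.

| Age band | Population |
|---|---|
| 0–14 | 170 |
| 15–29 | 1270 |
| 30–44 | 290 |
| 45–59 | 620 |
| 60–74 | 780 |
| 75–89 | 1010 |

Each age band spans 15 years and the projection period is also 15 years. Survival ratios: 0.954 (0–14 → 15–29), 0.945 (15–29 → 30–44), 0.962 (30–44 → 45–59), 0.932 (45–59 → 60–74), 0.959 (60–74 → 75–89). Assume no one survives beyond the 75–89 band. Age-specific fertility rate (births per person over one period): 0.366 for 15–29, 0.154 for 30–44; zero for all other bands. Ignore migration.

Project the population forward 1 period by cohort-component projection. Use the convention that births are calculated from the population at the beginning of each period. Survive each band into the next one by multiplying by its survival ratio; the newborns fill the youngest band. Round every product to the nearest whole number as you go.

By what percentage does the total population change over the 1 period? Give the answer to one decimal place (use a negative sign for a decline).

(Groups numbered youngest = 1 to oldest = 6.)
After projecting period 1:
Births: 1270 × 0.366 = 465, 290 × 0.154 = 45 ⇒ total 510
Group 2: 170 × 0.954 = 162
Group 3: 1270 × 0.945 = 1200
Group 4: 290 × 0.962 = 279
Group 5: 620 × 0.932 = 578
Group 6: 780 × 0.959 = 748
Giving 510 / 162 / 1200 / 279 / 578 / 748.
Total: 4140 → 3477; change = -663; percentage change = -16.0%

-16.0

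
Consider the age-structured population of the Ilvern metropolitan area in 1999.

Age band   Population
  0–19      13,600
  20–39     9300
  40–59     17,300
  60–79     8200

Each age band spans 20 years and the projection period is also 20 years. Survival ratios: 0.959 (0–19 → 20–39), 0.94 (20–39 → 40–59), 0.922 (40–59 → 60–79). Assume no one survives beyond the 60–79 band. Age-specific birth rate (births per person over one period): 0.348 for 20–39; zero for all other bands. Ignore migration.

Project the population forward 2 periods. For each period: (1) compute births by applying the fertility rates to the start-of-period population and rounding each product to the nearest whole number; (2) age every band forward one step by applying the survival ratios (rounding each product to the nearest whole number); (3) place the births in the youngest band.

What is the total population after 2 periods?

27961

Call the bands 1 to 4, youngest first.
[period 1]
Births: 9300 × 0.348 = 3236
Band 2: 13600 × 0.959 = 13042
Band 3: 9300 × 0.94 = 8742
Band 4: 17300 × 0.922 = 15951
Giving 3236 / 13042 / 8742 / 15951.
[period 2]
Births: 13042 × 0.348 = 4539
Band 2: 3236 × 0.959 = 3103
Band 3: 13042 × 0.94 = 12259
Band 4: 8742 × 0.922 = 8060
Giving 4539 / 3103 / 12259 / 8060.
Total after period 2: 4539 + 3103 + 12259 + 8060 = 27961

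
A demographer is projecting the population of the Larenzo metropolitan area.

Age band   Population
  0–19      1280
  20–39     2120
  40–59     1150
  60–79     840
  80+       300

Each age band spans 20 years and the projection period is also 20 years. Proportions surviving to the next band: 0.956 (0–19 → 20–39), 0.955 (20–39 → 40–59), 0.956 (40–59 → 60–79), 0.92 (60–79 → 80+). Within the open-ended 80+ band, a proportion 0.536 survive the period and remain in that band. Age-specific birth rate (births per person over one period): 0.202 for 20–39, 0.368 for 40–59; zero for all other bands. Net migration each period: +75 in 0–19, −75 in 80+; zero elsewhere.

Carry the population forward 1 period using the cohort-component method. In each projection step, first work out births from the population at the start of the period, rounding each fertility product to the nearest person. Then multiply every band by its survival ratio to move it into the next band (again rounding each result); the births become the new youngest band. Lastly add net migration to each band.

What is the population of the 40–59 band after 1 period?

After projecting period 1:
Births: 2120 * 0.202 = 428, 1150 * 0.368 = 423 ⇒ total 851
20–39: 1280 * 0.956 = 1224
40–59: 2120 * 0.955 = 2025
60–79: 1150 * 0.956 = 1099
80+: 840 * 0.92 + 300 * 0.536 = 773 + 161 = 934
Net migration: 0–19 + 75 → 926; 80+ − 75 → 859
Giving 926 / 1224 / 2025 / 1099 / 859.

2025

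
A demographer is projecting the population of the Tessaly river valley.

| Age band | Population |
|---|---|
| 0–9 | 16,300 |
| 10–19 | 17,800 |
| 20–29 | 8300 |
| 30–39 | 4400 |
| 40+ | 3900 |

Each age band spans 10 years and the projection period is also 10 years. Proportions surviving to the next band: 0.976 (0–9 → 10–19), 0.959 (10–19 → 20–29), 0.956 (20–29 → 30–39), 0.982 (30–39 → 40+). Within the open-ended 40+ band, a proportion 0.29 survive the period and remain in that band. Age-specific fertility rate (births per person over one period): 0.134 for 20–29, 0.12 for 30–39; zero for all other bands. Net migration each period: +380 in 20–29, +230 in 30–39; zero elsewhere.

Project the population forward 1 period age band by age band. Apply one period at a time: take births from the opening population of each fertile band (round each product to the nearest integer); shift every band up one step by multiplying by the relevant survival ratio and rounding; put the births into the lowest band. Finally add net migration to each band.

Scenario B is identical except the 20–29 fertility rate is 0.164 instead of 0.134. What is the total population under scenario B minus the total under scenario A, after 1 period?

249

Numbering the bands 1..5 from youngest to oldest:
Period 1.
Births: 8300 × 0.134 = 1112  |  4400 × 0.12 = 528 → 1640
Band 2: 16300 × 0.976 = 15909
Band 3: 17800 × 0.959 = 17070
Band 4: 8300 × 0.956 = 7935
Band 5: 4400 × 0.982 + 3900 × 0.29 = 4321 + 1131 = 5452
Net migration: Band 3 + 380 → 17450; Band 4 + 230 → 8165
Population now: 0–9=1640, 10–19=15909, 20–29=17450, 30–39=8165, 40+=5452
Scenario A total after 1 period: 48616
Scenario B projection —
Period 1.
Births: 8300 × 0.164 = 1361  |  4400 × 0.12 = 528 → 1889
Band 2: 16300 × 0.976 = 15909
Band 3: 17800 × 0.959 = 17070
Band 4: 8300 × 0.956 = 7935
Band 5: 4400 × 0.982 + 3900 × 0.29 = 4321 + 1131 = 5452
Net migration: Band 3 + 380 → 17450; Band 4 + 230 → 8165
Population now: 0–9=1889, 10–19=15909, 20–29=17450, 30–39=8165, 40+=5452
Scenario B total after 1 period: 48865
Difference B − A = 48865 − 48616 = 249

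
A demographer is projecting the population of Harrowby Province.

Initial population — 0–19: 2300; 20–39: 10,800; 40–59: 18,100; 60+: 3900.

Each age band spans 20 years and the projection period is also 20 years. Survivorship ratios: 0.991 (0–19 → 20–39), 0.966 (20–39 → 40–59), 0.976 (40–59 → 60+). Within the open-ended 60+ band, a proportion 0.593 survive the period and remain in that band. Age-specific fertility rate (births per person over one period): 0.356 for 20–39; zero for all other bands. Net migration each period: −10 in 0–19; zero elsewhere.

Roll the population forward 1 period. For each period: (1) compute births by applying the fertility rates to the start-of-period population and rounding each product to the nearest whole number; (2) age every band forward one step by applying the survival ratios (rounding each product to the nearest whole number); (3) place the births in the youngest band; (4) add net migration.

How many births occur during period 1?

3845

— Period 1 —
Births: 10800 * 0.356 = 3845
20–39: 2300 * 0.991 = 2279
40–59: 10800 * 0.966 = 10433
60+: 18100 * 0.976 + 3900 * 0.593 = 17666 + 2313 = 19979
Net migration: 0–19 − 10 → 3835
Giving 3835 / 2279 / 10433 / 19979.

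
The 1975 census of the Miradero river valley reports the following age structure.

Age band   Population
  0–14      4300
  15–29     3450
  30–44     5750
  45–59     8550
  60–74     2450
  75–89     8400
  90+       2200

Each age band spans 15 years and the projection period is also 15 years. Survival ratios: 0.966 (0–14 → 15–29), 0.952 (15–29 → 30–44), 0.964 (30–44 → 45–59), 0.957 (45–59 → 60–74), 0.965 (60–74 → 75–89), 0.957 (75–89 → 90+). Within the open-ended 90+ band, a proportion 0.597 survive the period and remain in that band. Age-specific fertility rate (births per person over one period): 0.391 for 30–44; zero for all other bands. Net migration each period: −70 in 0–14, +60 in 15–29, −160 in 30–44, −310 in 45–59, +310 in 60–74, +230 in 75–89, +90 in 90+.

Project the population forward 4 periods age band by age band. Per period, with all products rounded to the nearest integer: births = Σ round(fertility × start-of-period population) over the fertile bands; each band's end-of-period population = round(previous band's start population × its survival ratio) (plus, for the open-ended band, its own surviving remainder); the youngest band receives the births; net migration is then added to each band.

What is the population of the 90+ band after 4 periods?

13014

After projecting period 1:
Births: 5750 * 0.391 = 2248
15–29: 4300 * 0.966 = 4154
30–44: 3450 * 0.952 = 3284
45–59: 5750 * 0.964 = 5543
60–74: 8550 * 0.957 = 8182
75–89: 2450 * 0.965 = 2364
90+: 8400 * 0.957 + 2200 * 0.597 = 8039 + 1313 = 9352
Net migration: 0–14 − 70 → 2178; 15–29 + 60 → 4214; 30–44 − 160 → 3124; 45–59 − 310 → 5233; 60–74 + 310 → 8492; 75–89 + 230 → 2594; 90+ + 90 → 9442
→ [2178, 4214, 3124, 5233, 8492, 2594, 9442]
After projecting period 2:
Births: 3124 * 0.391 = 1221
15–29: 2178 * 0.966 = 2104
30–44: 4214 * 0.952 = 4012
45–59: 3124 * 0.964 = 3012
60–74: 5233 * 0.957 = 5008
75–89: 8492 * 0.965 = 8195
90+: 2594 * 0.957 + 9442 * 0.597 = 2482 + 5637 = 8119
Net migration: 0–14 − 70 → 1151; 15–29 + 60 → 2164; 30–44 − 160 → 3852; 45–59 − 310 → 2702; 60–74 + 310 → 5318; 75–89 + 230 → 8425; 90+ + 90 → 8209
→ [1151, 2164, 3852, 2702, 5318, 8425, 8209]
After projecting period 3:
Births: 3852 * 0.391 = 1506
15–29: 1151 * 0.966 = 1112
30–44: 2164 * 0.952 = 2060
45–59: 3852 * 0.964 = 3713
60–74: 2702 * 0.957 = 2586
75–89: 5318 * 0.965 = 5132
90+: 8425 * 0.957 + 8209 * 0.597 = 8063 + 4901 = 12964
Net migration: 0–14 − 70 → 1436; 15–29 + 60 → 1172; 30–44 − 160 → 1900; 45–59 − 310 → 3403; 60–74 + 310 → 2896; 75–89 + 230 → 5362; 90+ + 90 → 13054
→ [1436, 1172, 1900, 3403, 2896, 5362, 13054]
After projecting period 4:
Births: 1900 * 0.391 = 743
15–29: 1436 * 0.966 = 1387
30–44: 1172 * 0.952 = 1116
45–59: 1900 * 0.964 = 1832
60–74: 3403 * 0.957 = 3257
75–89: 2896 * 0.965 = 2795
90+: 5362 * 0.957 + 13054 * 0.597 = 5131 + 7793 = 12924
Net migration: 0–14 − 70 → 673; 15–29 + 60 → 1447; 30–44 − 160 → 956; 45–59 − 310 → 1522; 60–74 + 310 → 3567; 75–89 + 230 → 3025; 90+ + 90 → 13014
→ [673, 1447, 956, 1522, 3567, 3025, 13014]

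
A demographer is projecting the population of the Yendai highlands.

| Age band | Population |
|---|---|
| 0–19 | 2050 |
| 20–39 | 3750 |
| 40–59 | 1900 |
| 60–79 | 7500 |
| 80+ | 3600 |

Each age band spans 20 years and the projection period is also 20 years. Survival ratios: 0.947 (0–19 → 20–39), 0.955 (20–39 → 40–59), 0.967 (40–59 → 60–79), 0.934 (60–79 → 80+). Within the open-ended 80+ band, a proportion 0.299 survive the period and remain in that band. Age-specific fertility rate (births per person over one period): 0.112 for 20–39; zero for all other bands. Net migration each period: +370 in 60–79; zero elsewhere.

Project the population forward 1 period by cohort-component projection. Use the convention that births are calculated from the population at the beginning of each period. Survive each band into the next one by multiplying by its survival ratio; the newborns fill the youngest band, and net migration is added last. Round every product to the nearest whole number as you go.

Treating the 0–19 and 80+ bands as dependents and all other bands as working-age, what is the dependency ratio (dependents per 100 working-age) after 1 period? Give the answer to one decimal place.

Numbering the groups 1..5 from youngest to oldest:
— Period 1 —
Births: 3750 × 0.112 = 420
Group 2: 2050 × 0.947 = 1941
Group 3: 3750 × 0.955 = 3581
Group 4: 1900 × 0.967 = 1837
Group 5: 7500 × 0.934 + 3600 × 0.299 = 7005 + 1076 = 8081
Net migration: Group 4 + 370 → 2207
Population now: 0–19=420, 20–39=1941, 40–59=3581, 60–79=2207, 80+=8081
Dependents (band 0–19 + band 80+) = 420 + 8081 = 8501; working-age = 7729; ratio = 8501/7729 × 100 = 110.0

110.0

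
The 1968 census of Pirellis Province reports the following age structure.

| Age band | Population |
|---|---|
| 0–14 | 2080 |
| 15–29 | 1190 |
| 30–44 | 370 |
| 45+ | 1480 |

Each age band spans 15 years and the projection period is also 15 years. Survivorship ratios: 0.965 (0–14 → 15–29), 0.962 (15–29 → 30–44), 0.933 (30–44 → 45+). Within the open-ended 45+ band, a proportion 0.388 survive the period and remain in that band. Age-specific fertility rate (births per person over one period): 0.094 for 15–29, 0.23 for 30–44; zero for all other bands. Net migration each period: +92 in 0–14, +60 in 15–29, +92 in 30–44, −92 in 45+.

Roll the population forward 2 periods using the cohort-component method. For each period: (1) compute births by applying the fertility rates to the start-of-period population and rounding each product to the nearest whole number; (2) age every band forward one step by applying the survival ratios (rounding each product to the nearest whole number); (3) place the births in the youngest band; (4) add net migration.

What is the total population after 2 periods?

[period 1]
Births: 1190 × 0.094 = 112, 370 × 0.23 = 85 → total 197
15–29: 2080 × 0.965 = 2007
30–44: 1190 × 0.962 = 1145
45+: 370 × 0.933 + 1480 × 0.388 = 345 + 574 = 919
Net migration: 0–14 + 92 → 289; 15–29 + 60 → 2067; 30–44 + 92 → 1237; 45+ − 92 → 827
End of period: [289, 2067, 1237, 827]
[period 2]
Births: 2067 × 0.094 = 194, 1237 × 0.23 = 285 → total 479
15–29: 289 × 0.965 = 279
30–44: 2067 × 0.962 = 1988
45+: 1237 × 0.933 + 827 × 0.388 = 1154 + 321 = 1475
Net migration: 0–14 + 92 → 571; 15–29 + 60 → 339; 30–44 + 92 → 2080; 45+ − 92 → 1383
End of period: [571, 339, 2080, 1383]
Total after period 2: 571 + 339 + 2080 + 1383 = 4373

4373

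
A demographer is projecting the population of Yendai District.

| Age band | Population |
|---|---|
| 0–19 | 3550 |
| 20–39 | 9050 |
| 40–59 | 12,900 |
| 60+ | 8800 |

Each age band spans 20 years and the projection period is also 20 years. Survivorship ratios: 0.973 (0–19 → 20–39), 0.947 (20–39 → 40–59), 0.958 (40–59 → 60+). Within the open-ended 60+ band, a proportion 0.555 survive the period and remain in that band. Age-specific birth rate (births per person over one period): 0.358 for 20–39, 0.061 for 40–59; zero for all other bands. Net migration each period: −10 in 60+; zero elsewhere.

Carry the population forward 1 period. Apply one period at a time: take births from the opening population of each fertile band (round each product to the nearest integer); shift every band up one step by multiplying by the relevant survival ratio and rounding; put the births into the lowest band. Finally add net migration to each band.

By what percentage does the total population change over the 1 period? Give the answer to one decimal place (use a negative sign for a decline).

Period 1:
Births: 9050 × 0.358 = 3240  |  12900 × 0.061 = 787 → total 4027
20–39: 3550 × 0.973 = 3454
40–59: 9050 × 0.947 = 8570
60+: 12900 × 0.958 + 8800 × 0.555 = 12358 + 4884 = 17242
Net migration: 60+ − 10 → 17232
End of period: [4027, 3454, 8570, 17232]
Total: 34300 → 33283; change = -1017; percentage change = -3.0%

-3.0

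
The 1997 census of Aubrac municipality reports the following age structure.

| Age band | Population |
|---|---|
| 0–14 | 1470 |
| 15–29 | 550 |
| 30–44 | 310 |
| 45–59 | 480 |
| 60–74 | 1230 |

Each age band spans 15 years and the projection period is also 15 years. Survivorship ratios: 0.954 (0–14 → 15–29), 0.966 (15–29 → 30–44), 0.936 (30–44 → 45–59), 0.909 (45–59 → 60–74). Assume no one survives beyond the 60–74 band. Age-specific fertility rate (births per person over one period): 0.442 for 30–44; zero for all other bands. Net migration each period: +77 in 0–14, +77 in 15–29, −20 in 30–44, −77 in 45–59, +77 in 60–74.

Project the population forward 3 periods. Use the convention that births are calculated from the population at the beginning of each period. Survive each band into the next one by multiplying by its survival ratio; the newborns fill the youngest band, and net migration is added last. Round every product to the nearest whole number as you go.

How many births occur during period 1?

(Groups numbered youngest = 1 to oldest = 5.)
Period 1:
Births: 310 * 0.442 = 137
Group 2: 1470 * 0.954 = 1402
Group 3: 550 * 0.966 = 531
Group 4: 310 * 0.936 = 290
Group 5: 480 * 0.909 = 436
Net migration: Group 1 + 77 → 214; Group 2 + 77 → 1479; Group 3 − 20 → 511; Group 4 − 77 → 213; Group 5 + 77 → 513
Population now: 0–14=214, 15–29=1479, 30–44=511, 45–59=213, 60–74=513

137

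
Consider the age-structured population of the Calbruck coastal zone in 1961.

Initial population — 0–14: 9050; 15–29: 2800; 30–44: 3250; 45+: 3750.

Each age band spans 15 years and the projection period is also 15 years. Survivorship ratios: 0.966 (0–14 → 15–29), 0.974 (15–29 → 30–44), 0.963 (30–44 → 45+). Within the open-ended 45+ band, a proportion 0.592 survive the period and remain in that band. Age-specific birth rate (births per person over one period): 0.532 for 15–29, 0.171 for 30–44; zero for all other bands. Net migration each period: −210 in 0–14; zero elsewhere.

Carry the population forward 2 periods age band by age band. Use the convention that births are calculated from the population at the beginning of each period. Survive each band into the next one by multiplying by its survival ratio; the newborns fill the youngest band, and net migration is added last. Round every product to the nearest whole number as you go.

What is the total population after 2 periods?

20989

Let group 1 be 0–14 through group 4 = 45+.
Period 1:
Births: 2800 × 0.532 = 1490 ; 3250 × 0.171 = 556 → total 2046
Group 2: 9050 × 0.966 = 8742
Group 3: 2800 × 0.974 = 2727
Group 4: 3250 × 0.963 + 3750 × 0.592 = 3130 + 2220 = 5350
Net migration: Group 1 − 210 → 1836
Giving 1836 / 8742 / 2727 / 5350.
Period 2:
Births: 8742 × 0.532 = 4651 ; 2727 × 0.171 = 466 → total 5117
Group 2: 1836 × 0.966 = 1774
Group 3: 8742 × 0.974 = 8515
Group 4: 2727 × 0.963 + 5350 × 0.592 = 2626 + 3167 = 5793
Net migration: Group 1 − 210 → 4907
Giving 4907 / 1774 / 8515 / 5793.
Total after period 2: 4907 + 1774 + 8515 + 5793 = 20989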